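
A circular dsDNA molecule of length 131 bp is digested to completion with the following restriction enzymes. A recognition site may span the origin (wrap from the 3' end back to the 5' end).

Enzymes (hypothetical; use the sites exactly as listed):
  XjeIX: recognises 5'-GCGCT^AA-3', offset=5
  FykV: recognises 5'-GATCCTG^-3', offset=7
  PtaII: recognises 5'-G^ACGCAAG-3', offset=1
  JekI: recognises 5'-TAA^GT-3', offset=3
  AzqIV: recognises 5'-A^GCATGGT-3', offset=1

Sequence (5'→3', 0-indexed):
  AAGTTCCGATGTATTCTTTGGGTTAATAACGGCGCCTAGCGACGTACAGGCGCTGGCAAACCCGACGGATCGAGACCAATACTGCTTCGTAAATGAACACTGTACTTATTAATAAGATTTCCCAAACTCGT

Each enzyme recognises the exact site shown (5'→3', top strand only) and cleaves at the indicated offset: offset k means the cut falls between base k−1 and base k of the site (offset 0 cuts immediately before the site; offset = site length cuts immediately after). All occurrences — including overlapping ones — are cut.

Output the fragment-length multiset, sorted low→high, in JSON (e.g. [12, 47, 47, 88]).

[131]

Scan for sites:
  XjeIX (GCGCTAA, off=5): no sites
  FykV (GATCCTG, off=7): no sites
  PtaII (GACGCAAG, off=1): no sites
  JekI (TAAGT, off=3): starts [130] → cuts [2]
  AzqIV (AGCATGGT, off=1): no sites

All cut coordinates (distinct, sorted): [2]

Fragment lengths:
  2→2 (wrap): 131-2+2 = 131 bp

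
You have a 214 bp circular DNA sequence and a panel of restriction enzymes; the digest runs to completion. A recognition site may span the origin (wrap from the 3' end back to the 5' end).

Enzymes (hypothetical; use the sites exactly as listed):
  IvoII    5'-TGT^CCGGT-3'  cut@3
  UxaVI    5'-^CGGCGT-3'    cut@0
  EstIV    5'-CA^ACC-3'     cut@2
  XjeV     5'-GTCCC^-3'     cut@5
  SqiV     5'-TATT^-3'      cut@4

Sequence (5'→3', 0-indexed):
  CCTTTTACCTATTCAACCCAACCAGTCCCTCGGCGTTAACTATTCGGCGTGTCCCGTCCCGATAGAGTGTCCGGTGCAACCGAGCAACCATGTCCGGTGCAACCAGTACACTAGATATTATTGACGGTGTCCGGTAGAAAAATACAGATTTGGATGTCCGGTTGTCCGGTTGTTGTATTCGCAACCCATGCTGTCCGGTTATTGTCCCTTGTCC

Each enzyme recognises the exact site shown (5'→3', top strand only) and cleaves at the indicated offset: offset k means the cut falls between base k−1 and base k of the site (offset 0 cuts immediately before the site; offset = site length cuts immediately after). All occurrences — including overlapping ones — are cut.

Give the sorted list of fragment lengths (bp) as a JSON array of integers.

Scan for sites:
  IvoII TGTCCGGT/3: at [67, 90, 127, 154, 162, 191] ⇒ [70, 93, 130, 157, 165, 194]
  UxaVI CGGCGT/0: at [30, 44] ⇒ [30, 44]
  EstIV CAACC/2: at [13, 18, 76, 84, 99, 181] ⇒ [15, 20, 78, 86, 101, 183]
  XjeV GTCCC/5: at [24, 50, 55, 203, 210] ⇒ [1, 29, 55, 60, 208]
  SqiV TATT/4: at [9, 40, 115, 118, 175, 199] ⇒ [13, 44, 119, 122, 179, 203]

All cut coordinates (distinct, sorted): [1, 13, 15, 20, 29, 30, 44, 55, 60, 70, 78, 86, 93, 101, 119, 122, 130, 157, 165, 179, 183, 194, 203, 208]

Fragments:
  1→13: 12 bp
  13→15: 2 bp
  15→20: 5 bp
  20→29: 9 bp
  29→30: 1 bp
  30→44: 14 bp
  44→55: 11 bp
  55→60: 5 bp
  60→70: 10 bp
  70→78: 8 bp
  78→86: 8 bp
  86→93: 7 bp
  93→101: 8 bp
  101→119: 18 bp
  119→122: 3 bp
  122→130: 8 bp
  130→157: 27 bp
  157→165: 8 bp
  165→179: 14 bp
  179→183: 4 bp
  183→194: 11 bp
  194→203: 9 bp
  203→208: 5 bp
  208→1 (wrap): 214-208+1 = 7 bp

[1,2,3,4,5,5,5,7,7,8,8,8,8,8,9,9,10,11,11,12,14,14,18,27]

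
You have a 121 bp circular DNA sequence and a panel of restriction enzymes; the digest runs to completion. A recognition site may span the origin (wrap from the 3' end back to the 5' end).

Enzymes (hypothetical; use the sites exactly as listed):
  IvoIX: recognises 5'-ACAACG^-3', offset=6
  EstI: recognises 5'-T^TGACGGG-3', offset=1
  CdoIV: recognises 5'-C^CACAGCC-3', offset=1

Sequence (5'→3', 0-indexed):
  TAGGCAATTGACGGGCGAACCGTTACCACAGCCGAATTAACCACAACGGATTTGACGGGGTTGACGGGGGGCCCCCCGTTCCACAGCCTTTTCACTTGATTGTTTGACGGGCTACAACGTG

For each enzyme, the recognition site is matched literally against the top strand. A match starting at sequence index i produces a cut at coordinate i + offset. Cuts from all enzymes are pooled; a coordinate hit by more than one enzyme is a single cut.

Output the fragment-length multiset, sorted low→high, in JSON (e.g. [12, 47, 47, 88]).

Per-enzyme occurrences:
  IvoIX (ACAACG, off=6): starts [42, 113] → cuts [48, 119]
  EstI (TTGACGGG, off=1): starts [7, 51, 60, 103] → cuts [8, 52, 61, 104]
  CdoIV (CCACAGCC, off=1): starts [25, 80] → cuts [26, 81]

All cut coordinates (distinct, sorted): [8, 26, 48, 52, 61, 81, 104, 119]

Fragments:
  8→26: 18 bp
  26→48: 22 bp
  48→52: 4 bp
  52→61: 9 bp
  61→81: 20 bp
  81→104: 23 bp
  104→119: 15 bp
  119→8 (wrap): 121-119+8 = 10 bp

[4,9,10,15,18,20,22,23]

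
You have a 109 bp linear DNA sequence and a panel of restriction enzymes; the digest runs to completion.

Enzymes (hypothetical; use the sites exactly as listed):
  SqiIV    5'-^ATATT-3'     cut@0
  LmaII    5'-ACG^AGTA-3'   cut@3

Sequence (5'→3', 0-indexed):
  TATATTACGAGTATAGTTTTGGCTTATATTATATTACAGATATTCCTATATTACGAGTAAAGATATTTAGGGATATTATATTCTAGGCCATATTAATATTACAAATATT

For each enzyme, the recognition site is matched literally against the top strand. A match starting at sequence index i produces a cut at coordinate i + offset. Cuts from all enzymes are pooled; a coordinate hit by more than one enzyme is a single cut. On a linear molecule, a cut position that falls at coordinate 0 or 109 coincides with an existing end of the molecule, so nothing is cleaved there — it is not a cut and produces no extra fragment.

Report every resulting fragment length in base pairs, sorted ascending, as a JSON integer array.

Per-enzyme occurrences:
  SqiIV ATATT/0: at [1, 25, 30, 39, 47, 62, 72, 77, 89, 95, 104] ⇒ [1, 25, 30, 39, 47, 62, 72, 77, 89, 95, 104]
  LmaII ACGAGTA/3: at [6, 52] ⇒ [9, 55]

Pooled cuts: [1, 9, 25, 30, 39, 47, 55, 62, 72, 77, 89, 95, 104]

Fragment lengths:
  [0,1): 1 bp
  [1,9): 8 bp
  [9,25): 16 bp
  [25,30): 5 bp
  [30,39): 9 bp
  [39,47): 8 bp
  [47,55): 8 bp
  [55,62): 7 bp
  [62,72): 10 bp
  [72,77): 5 bp
  [77,89): 12 bp
  [89,95): 6 bp
  [95,104): 9 bp
  [104,109): 5 bp

[1,5,5,5,6,7,8,8,8,9,9,10,12,16]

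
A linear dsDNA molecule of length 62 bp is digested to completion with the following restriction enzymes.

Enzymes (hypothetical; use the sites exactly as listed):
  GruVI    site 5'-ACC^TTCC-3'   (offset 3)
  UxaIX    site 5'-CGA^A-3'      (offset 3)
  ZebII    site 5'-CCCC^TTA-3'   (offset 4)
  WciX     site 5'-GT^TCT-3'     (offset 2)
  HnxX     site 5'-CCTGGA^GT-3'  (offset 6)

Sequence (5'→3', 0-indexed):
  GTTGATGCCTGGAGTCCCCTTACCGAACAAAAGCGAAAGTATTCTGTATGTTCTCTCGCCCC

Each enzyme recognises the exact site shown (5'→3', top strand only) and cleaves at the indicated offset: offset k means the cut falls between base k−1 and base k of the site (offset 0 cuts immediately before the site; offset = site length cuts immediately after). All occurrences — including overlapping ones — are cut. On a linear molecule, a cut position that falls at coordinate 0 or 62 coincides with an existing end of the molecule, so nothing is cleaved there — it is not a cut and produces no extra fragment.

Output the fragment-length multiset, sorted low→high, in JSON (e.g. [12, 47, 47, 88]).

Scan for sites:
  GruVI (ACCTTCC, off=3): no sites
  UxaIX (CGAA, off=3): starts [23, 33] → cuts [26, 36]
  ZebII (CCCCTTA, off=4): starts [15] → cuts [19]
  WciX (GTTCT, off=2): starts [49] → cuts [51]
  HnxX (CCTGGAGT, off=6): starts [7] → cuts [13]

Pooled cuts: [13, 19, 26, 36, 51]

Fragment lengths:
  [0,13): 13 bp
  [13,19): 6 bp
  [19,26): 7 bp
  [26,36): 10 bp
  [36,51): 15 bp
  [51,62): 11 bp

[6,7,10,11,13,15]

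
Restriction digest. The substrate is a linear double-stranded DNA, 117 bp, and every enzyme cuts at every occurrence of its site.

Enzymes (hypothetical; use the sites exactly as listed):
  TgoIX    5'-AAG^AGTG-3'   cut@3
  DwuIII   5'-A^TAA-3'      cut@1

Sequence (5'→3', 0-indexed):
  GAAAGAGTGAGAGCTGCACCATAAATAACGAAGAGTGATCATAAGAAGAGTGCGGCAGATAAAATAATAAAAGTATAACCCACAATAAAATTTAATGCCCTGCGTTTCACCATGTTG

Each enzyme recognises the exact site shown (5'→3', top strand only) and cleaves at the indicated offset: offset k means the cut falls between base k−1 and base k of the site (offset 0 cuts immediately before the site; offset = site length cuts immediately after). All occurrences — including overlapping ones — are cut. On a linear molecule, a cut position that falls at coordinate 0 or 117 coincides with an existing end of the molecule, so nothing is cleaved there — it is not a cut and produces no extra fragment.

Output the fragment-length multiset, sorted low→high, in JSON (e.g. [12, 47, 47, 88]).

Per-enzyme occurrences:
  TgoIX AAGAGTG/3: at [2, 30, 45] ⇒ [5, 33, 48]
  DwuIII ATAA/1: at [20, 24, 40, 58, 63, 66, 74, 84] ⇒ [21, 25, 41, 59, 64, 67, 75, 85]

All cut coordinates (distinct, sorted): [5, 21, 25, 33, 41, 48, 59, 64, 67, 75, 85]

Fragment lengths:
  [0,5): 5 bp
  [5,21): 16 bp
  [21,25): 4 bp
  [25,33): 8 bp
  [33,41): 8 bp
  [41,48): 7 bp
  [48,59): 11 bp
  [59,64): 5 bp
  [64,67): 3 bp
  [67,75): 8 bp
  [75,85): 10 bp
  [85,117): 32 bp

[3,4,5,5,7,8,8,8,10,11,16,32]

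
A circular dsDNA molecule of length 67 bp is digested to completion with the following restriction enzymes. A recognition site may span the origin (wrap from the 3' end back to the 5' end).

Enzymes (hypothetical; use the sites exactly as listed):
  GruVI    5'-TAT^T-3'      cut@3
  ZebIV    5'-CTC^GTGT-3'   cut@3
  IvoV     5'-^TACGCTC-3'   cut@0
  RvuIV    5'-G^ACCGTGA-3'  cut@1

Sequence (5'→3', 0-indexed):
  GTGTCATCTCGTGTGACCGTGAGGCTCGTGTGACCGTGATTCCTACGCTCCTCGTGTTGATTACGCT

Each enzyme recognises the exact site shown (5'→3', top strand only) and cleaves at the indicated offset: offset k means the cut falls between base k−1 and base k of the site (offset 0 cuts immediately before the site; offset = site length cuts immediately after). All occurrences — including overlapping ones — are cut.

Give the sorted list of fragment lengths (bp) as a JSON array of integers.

Scan for sites:
  GruVI (TATT, off=3): no sites
  ZebIV (CTCGTGT, off=3): starts [7, 24, 50] → cuts [10, 27, 53]
  IvoV (TACGCTC, off=0): starts [43] → cuts [43]
  RvuIV (GACCGTGA, off=1): starts [14, 31] → cuts [15, 32]

Pooled cuts: [10, 15, 27, 32, 43, 53]

Fragment lengths:
  10→15: 5 bp
  15→27: 12 bp
  27→32: 5 bp
  32→43: 11 bp
  43→53: 10 bp
  53→10 (wrap): 67-53+10 = 24 bp

[5,5,10,11,12,24]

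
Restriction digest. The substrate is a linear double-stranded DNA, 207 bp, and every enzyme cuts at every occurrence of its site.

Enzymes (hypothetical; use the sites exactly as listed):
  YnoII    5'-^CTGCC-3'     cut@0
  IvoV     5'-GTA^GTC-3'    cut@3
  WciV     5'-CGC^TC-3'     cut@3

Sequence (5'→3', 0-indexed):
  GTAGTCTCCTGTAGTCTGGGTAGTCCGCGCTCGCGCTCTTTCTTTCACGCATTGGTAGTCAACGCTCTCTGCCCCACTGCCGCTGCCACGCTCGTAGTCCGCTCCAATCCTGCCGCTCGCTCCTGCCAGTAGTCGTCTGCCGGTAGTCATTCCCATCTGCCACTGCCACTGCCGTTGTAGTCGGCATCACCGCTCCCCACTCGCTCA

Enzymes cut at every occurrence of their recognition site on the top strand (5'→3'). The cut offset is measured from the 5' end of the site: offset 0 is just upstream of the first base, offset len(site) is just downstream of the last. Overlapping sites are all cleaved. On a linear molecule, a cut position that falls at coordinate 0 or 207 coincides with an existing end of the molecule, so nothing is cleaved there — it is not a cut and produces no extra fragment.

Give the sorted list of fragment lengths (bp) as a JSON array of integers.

Site scan:
  YnoII (CTGCC, off=0): starts [68, 76, 82, 109, 122, 136, 156, 162, 168] → cuts [68, 76, 82, 109, 122, 136, 156, 162, 168]
  IvoV (GTAGTC, off=3): starts [0, 10, 19, 54, 93, 128, 142, 176] → cuts [3, 13, 22, 57, 96, 131, 145, 179]
  WciV (CGCTC, off=3): starts [27, 33, 62, 88, 99, 113, 117, 190, 201] → cuts [30, 36, 65, 91, 102, 116, 120, 193, 204]

All cut coordinates (distinct, sorted): [3, 13, 22, 30, 36, 57, 65, 68, 76, 82, 91, 96, 102, 109, 116, 120, 122, 131, 136, 145, 156, 162, 168, 179, 193, 204]

Fragment lengths:
  [0,3): 3 bp
  [3,13): 10 bp
  [13,22): 9 bp
  [22,30): 8 bp
  [30,36): 6 bp
  [36,57): 21 bp
  [57,65): 8 bp
  [65,68): 3 bp
  [68,76): 8 bp
  [76,82): 6 bp
  [82,91): 9 bp
  [91,96): 5 bp
  [96,102): 6 bp
  [102,109): 7 bp
  [109,116): 7 bp
  [116,120): 4 bp
  [120,122): 2 bp
  [122,131): 9 bp
  [131,136): 5 bp
  [136,145): 9 bp
  [145,156): 11 bp
  [156,162): 6 bp
  [162,168): 6 bp
  [168,179): 11 bp
  [179,193): 14 bp
  [193,204): 11 bp
  [204,207): 3 bp

[2,3,3,3,4,5,5,6,6,6,6,6,7,7,8,8,8,9,9,9,9,10,11,11,11,14,21]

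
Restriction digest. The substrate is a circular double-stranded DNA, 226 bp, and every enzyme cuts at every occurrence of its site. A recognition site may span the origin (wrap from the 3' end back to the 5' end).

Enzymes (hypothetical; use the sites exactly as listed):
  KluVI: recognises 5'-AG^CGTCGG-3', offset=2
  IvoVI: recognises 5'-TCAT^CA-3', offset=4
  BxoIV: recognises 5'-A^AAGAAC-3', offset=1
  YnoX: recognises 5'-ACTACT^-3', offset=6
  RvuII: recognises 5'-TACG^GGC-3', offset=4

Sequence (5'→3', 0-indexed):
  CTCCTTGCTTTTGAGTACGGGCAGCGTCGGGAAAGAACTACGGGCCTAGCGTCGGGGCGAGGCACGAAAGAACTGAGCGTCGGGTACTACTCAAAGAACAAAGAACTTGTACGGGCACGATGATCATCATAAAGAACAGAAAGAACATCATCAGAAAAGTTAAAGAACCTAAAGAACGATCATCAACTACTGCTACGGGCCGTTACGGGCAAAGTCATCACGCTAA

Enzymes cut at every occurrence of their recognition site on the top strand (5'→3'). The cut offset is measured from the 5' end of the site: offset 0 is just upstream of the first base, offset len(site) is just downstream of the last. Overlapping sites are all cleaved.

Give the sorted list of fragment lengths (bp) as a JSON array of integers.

Site scan:
  KluVI (AGCGTCGG, off=2): starts [22, 47, 75] → cuts [24, 49, 77]
  IvoVI (TCATCA, off=4): starts [123, 147, 179, 214] → cuts [127, 151, 183, 218]
  BxoIV (AAAGAAC, off=1): starts [31, 66, 92, 99, 130, 139, 161, 170] → cuts [32, 67, 93, 100, 131, 140, 162, 171]
  YnoX (ACTACT, off=6): starts [85, 185] → cuts [91, 191]
  RvuII (TACGGGC, off=4): starts [15, 38, 109, 193, 203] → cuts [19, 42, 113, 197, 207]

Pooled cuts: [19, 24, 32, 42, 49, 67, 77, 91, 93, 100, 113, 127, 131, 140, 151, 162, 171, 183, 191, 197, 207, 218]

Fragments:
  19→24: 5 bp
  24→32: 8 bp
  32→42: 10 bp
  42→49: 7 bp
  49→67: 18 bp
  67→77: 10 bp
  77→91: 14 bp
  91→93: 2 bp
  93→100: 7 bp
  100→113: 13 bp
  113→127: 14 bp
  127→131: 4 bp
  131→140: 9 bp
  140→151: 11 bp
  151→162: 11 bp
  162→171: 9 bp
  171→183: 12 bp
  183→191: 8 bp
  191→197: 6 bp
  197→207: 10 bp
  207→218: 11 bp
  218→19 (wrap): 226-218+19 = 27 bp

[2,4,5,6,7,7,8,8,9,9,10,10,10,11,11,11,12,13,14,14,18,27]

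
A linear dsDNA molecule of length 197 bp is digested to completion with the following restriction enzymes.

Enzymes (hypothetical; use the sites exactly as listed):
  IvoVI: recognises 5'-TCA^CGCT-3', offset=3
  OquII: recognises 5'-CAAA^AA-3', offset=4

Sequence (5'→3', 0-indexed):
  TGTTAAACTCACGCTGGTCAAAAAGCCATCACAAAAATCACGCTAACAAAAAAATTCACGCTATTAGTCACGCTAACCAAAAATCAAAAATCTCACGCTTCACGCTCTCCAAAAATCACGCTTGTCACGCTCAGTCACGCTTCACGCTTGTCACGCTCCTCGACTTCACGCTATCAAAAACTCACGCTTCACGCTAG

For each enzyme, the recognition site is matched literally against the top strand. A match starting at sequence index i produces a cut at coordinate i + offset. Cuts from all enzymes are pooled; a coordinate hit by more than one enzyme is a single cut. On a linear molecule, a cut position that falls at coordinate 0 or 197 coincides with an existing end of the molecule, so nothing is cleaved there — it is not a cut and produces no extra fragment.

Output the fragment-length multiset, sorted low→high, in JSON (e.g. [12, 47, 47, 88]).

[5,5,6,6,7,7,7,7,7,8,9,9,10,10,10,11,11,11,11,12,13,15]

Site scan:
  IvoVI TCACGCT/3: at [8, 37, 55, 67, 92, 99, 115, 124, 134, 141, 150, 165, 181, 188] ⇒ [11, 40, 58, 70, 95, 102, 118, 127, 137, 144, 153, 168, 184, 191]
  OquII CAAAAA/4: at [18, 31, 46, 77, 84, 109, 174] ⇒ [22, 35, 50, 81, 88, 113, 178]

Pooled cuts: [11, 22, 35, 40, 50, 58, 70, 81, 88, 95, 102, 113, 118, 127, 137, 144, 153, 168, 178, 184, 191]

Fragment lengths:
  [0,11): 11 bp
  [11,22): 11 bp
  [22,35): 13 bp
  [35,40): 5 bp
  [40,50): 10 bp
  [50,58): 8 bp
  [58,70): 12 bp
  [70,81): 11 bp
  [81,88): 7 bp
  [88,95): 7 bp
  [95,102): 7 bp
  [102,113): 11 bp
  [113,118): 5 bp
  [118,127): 9 bp
  [127,137): 10 bp
  [137,144): 7 bp
  [144,153): 9 bp
  [153,168): 15 bp
  [168,178): 10 bp
  [178,184): 6 bp
  [184,191): 7 bp
  [191,197): 6 bp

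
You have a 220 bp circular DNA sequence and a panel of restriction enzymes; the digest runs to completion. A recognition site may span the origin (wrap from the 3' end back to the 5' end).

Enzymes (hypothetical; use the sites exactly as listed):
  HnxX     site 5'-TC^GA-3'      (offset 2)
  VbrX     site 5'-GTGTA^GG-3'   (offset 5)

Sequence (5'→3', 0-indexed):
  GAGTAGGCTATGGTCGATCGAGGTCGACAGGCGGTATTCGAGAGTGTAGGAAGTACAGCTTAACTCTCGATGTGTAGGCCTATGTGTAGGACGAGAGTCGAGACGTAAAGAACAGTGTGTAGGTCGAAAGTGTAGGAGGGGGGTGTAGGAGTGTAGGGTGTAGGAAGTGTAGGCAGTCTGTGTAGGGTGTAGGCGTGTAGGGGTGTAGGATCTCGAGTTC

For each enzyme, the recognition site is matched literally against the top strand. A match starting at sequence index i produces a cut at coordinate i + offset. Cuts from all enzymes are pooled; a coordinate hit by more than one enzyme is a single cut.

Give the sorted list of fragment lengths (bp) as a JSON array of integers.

[4,4,6,6,7,7,7,8,8,8,8,9,9,9,11,12,13,13,14,15,20,22]

Site scan:
  HnxX TCGA/2: at [13, 17, 23, 37, 66, 97, 123, 212, 218] ⇒ [0, 15, 19, 25, 39, 68, 99, 125, 214]
  VbrX GTGTAGG/5: at [43, 71, 83, 116, 129, 142, 150, 157, 166, 179, 186, 194, 202] ⇒ [48, 76, 88, 121, 134, 147, 155, 162, 171, 184, 191, 199, 207]

Pooled cuts: [0, 15, 19, 25, 39, 48, 68, 76, 88, 99, 121, 125, 134, 147, 155, 162, 171, 184, 191, 199, 207, 214]

Fragment lengths:
  0→15: 15 bp
  15→19: 4 bp
  19→25: 6 bp
  25→39: 14 bp
  39→48: 9 bp
  48→68: 20 bp
  68→76: 8 bp
  76→88: 12 bp
  88→99: 11 bp
  99→121: 22 bp
  121→125: 4 bp
  125→134: 9 bp
  134→147: 13 bp
  147→155: 8 bp
  155→162: 7 bp
  162→171: 9 bp
  171→184: 13 bp
  184→191: 7 bp
  191→199: 8 bp
  199→207: 8 bp
  207→214: 7 bp
  214→0 (wrap): 220-214+0 = 6 bp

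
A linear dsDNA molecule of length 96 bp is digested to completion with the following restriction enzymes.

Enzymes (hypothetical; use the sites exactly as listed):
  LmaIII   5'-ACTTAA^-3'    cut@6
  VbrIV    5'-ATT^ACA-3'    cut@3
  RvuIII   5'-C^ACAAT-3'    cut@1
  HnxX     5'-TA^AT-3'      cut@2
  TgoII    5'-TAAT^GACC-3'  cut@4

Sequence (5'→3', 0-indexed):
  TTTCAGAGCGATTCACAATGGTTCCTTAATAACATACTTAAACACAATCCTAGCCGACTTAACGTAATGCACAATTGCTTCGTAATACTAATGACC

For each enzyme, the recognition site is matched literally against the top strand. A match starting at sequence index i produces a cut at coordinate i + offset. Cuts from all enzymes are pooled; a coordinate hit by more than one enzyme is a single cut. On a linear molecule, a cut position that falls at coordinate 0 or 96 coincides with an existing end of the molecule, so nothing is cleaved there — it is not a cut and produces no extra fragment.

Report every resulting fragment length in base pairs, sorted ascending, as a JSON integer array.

Site scan:
  LmaIII ACTTAA/6: at [35, 56] ⇒ [41, 62]
  VbrIV (ATTACA, off=3): no sites
  RvuIII CACAAT/1: at [13, 42, 69] ⇒ [14, 43, 70]
  HnxX TAAT/2: at [26, 64, 82, 88] ⇒ [28, 66, 84, 90]
  TgoII TAATGACC/4: at [88] ⇒ [92]

All cut coordinates (distinct, sorted): [14, 28, 41, 43, 62, 66, 70, 84, 90, 92]

Fragments:
  [0,14): 14 bp
  [14,28): 14 bp
  [28,41): 13 bp
  [41,43): 2 bp
  [43,62): 19 bp
  [62,66): 4 bp
  [66,70): 4 bp
  [70,84): 14 bp
  [84,90): 6 bp
  [90,92): 2 bp
  [92,96): 4 bp

[2,2,4,4,4,6,13,14,14,14,19]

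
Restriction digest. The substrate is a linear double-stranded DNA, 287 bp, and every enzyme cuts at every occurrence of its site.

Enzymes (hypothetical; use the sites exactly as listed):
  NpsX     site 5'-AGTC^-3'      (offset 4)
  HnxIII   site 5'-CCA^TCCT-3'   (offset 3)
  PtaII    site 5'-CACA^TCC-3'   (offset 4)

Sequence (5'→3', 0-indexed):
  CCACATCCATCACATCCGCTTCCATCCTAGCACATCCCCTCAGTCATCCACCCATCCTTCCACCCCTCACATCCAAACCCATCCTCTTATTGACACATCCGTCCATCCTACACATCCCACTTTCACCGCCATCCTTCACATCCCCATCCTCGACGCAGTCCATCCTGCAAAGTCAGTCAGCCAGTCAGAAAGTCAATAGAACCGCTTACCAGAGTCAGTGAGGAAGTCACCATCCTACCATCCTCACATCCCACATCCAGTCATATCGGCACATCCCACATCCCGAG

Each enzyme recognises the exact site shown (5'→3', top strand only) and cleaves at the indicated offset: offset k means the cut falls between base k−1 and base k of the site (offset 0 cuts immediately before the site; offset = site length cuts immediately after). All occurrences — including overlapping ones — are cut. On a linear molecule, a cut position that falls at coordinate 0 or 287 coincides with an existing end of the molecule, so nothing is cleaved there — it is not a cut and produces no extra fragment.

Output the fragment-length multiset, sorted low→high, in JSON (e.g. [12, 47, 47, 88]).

[2,4,4,5,6,7,7,7,7,8,8,8,8,8,9,9,9,9,10,10,10,11,11,12,12,14,16,17,17,22]

Per-enzyme occurrences:
  NpsX AGTC/4: at [41, 156, 170, 174, 182, 190, 212, 224, 258] ⇒ [45, 160, 174, 178, 186, 194, 216, 228, 262]
  HnxIII CCATCCT/3: at [21, 51, 78, 102, 128, 143, 159, 229, 237] ⇒ [24, 54, 81, 105, 131, 146, 162, 232, 240]
  PtaII CACATCC/4: at [1, 10, 30, 67, 93, 110, 136, 244, 251, 269, 276] ⇒ [5, 14, 34, 71, 97, 114, 140, 248, 255, 273, 280]

All cut coordinates (distinct, sorted): [5, 14, 24, 34, 45, 54, 71, 81, 97, 105, 114, 131, 140, 146, 160, 162, 174, 178, 186, 194, 216, 228, 232, 240, 248, 255, 262, 273, 280]

Fragment lengths:
  [0,5): 5 bp
  [5,14): 9 bp
  [14,24): 10 bp
  [24,34): 10 bp
  [34,45): 11 bp
  [45,54): 9 bp
  [54,71): 17 bp
  [71,81): 10 bp
  [81,97): 16 bp
  [97,105): 8 bp
  [105,114): 9 bp
  [114,131): 17 bp
  [131,140): 9 bp
  [140,146): 6 bp
  [146,160): 14 bp
  [160,162): 2 bp
  [162,174): 12 bp
  [174,178): 4 bp
  [178,186): 8 bp
  [186,194): 8 bp
  [194,216): 22 bp
  [216,228): 12 bp
  [228,232): 4 bp
  [232,240): 8 bp
  [240,248): 8 bp
  [248,255): 7 bp
  [255,262): 7 bp
  [262,273): 11 bp
  [273,280): 7 bp
  [280,287): 7 bp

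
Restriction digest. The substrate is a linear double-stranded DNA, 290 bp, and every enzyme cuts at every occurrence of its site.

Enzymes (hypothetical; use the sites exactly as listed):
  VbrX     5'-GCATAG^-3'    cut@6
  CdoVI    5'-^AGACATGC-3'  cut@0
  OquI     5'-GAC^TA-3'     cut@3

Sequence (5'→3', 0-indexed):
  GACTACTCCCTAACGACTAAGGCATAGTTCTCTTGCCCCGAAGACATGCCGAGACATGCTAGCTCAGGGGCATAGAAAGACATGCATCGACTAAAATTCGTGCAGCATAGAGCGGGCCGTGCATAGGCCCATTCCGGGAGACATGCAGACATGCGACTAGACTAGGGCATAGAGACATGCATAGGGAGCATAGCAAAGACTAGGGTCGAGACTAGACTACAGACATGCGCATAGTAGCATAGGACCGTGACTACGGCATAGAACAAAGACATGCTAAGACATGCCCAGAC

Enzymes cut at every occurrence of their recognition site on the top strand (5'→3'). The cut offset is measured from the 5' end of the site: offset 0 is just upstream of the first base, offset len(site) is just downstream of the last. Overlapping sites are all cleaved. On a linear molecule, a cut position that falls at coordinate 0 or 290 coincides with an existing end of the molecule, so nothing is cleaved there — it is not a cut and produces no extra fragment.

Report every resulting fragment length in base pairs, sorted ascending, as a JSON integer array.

[2,3,3,5,5,5,7,8,8,9,9,10,10,10,10,10,11,12,12,12,14,14,14,14,14,16,19,24]

Per-enzyme occurrences:
  VbrX GCATAG/6: at [21, 69, 104, 120, 166, 178, 187, 228, 236, 255] ⇒ [27, 75, 110, 126, 172, 184, 193, 234, 242, 261]
  CdoVI AGACATGC/0: at [41, 51, 77, 138, 146, 172, 220, 266, 276] ⇒ [41, 51, 77, 138, 146, 172, 220, 266, 276]
  OquI GACTA/3: at [0, 14, 88, 154, 159, 197, 209, 214, 248] ⇒ [3, 17, 91, 157, 162, 200, 212, 217, 251]

All cut coordinates (distinct, sorted): [3, 17, 27, 41, 51, 75, 77, 91, 110, 126, 138, 146, 157, 162, 172, 184, 193, 200, 212, 217, 220, 234, 242, 251, 261, 266, 276]

Fragments:
  [0,3): 3 bp
  [3,17): 14 bp
  [17,27): 10 bp
  [27,41): 14 bp
  [41,51): 10 bp
  [51,75): 24 bp
  [75,77): 2 bp
  [77,91): 14 bp
  [91,110): 19 bp
  [110,126): 16 bp
  [126,138): 12 bp
  [138,146): 8 bp
  [146,157): 11 bp
  [157,162): 5 bp
  [162,172): 10 bp
  [172,184): 12 bp
  [184,193): 9 bp
  [193,200): 7 bp
  [200,212): 12 bp
  [212,217): 5 bp
  [217,220): 3 bp
  [220,234): 14 bp
  [234,242): 8 bp
  [242,251): 9 bp
  [251,261): 10 bp
  [261,266): 5 bp
  [266,276): 10 bp
  [276,290): 14 bp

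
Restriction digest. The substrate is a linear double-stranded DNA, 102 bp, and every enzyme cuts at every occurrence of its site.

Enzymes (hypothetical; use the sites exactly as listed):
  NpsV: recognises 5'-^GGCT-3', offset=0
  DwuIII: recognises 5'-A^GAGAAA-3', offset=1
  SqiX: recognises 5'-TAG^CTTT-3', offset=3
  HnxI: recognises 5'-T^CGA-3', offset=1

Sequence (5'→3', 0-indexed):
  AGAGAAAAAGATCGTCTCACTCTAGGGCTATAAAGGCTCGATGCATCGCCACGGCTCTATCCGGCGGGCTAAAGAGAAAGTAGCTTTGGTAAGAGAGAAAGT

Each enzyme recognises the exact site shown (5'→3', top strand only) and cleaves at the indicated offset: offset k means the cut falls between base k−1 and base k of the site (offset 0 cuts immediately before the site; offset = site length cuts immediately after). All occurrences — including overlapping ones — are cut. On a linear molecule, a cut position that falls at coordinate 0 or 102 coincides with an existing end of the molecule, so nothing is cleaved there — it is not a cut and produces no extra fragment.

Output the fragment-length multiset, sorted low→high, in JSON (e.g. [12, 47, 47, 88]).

Site scan:
  NpsV (GGCT, off=0): starts [25, 34, 52, 66] → cuts [25, 34, 52, 66]
  DwuIII (AGAGAAA, off=1): starts [0, 72, 93] → cuts [1, 73, 94]
  SqiX (TAGCTTT, off=3): starts [80] → cuts [83]
  HnxI (TCGA, off=1): starts [37] → cuts [38]

Pooled cuts: [1, 25, 34, 38, 52, 66, 73, 83, 94]

Fragments:
  [0,1): 1 bp
  [1,25): 24 bp
  [25,34): 9 bp
  [34,38): 4 bp
  [38,52): 14 bp
  [52,66): 14 bp
  [66,73): 7 bp
  [73,83): 10 bp
  [83,94): 11 bp
  [94,102): 8 bp

[1,4,7,8,9,10,11,14,14,24]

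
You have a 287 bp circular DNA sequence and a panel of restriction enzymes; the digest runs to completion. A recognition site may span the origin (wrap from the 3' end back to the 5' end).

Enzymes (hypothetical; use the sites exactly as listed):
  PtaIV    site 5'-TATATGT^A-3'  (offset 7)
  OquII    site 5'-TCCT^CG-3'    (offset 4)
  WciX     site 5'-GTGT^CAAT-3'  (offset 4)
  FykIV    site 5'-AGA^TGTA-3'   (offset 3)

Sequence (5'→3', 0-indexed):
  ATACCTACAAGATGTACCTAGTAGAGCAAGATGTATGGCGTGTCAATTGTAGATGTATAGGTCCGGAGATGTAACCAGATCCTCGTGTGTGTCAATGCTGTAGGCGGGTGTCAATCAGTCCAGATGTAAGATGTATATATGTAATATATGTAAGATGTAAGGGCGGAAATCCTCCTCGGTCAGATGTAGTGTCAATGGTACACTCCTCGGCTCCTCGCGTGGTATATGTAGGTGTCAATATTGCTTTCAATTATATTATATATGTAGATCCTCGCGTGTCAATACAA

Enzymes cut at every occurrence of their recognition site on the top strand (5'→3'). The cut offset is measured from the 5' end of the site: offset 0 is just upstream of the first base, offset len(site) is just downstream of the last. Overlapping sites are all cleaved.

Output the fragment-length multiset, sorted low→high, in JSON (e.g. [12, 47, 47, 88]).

Scan for sites:
  PtaIV TATATGTA/7: at [135, 144, 222, 258] ⇒ [142, 151, 229, 265]
  OquII TCCTCG/4: at [79, 172, 203, 211, 268] ⇒ [83, 176, 207, 215, 272]
  WciX GTGTCAAT/4: at [39, 88, 107, 188, 231, 275] ⇒ [43, 92, 111, 192, 235, 279]
  FykIV AGATGTA/3: at [9, 28, 50, 66, 121, 128, 152, 181] ⇒ [12, 31, 53, 69, 124, 131, 155, 184]

All cut coordinates (distinct, sorted): [12, 31, 43, 53, 69, 83, 92, 111, 124, 131, 142, 151, 155, 176, 184, 192, 207, 215, 229, 235, 265, 272, 279]

Fragment lengths:
  12→31: 19 bp
  31→43: 12 bp
  43→53: 10 bp
  53→69: 16 bp
  69→83: 14 bp
  83→92: 9 bp
  92→111: 19 bp
  111→124: 13 bp
  124→131: 7 bp
  131→142: 11 bp
  142→151: 9 bp
  151→155: 4 bp
  155→176: 21 bp
  176→184: 8 bp
  184→192: 8 bp
  192→207: 15 bp
  207→215: 8 bp
  215→229: 14 bp
  229→235: 6 bp
  235→265: 30 bp
  265→272: 7 bp
  272→279: 7 bp
  279→12 (wrap): 287-279+12 = 20 bp

[4,6,7,7,7,8,8,8,9,9,10,11,12,13,14,14,15,16,19,19,20,21,30]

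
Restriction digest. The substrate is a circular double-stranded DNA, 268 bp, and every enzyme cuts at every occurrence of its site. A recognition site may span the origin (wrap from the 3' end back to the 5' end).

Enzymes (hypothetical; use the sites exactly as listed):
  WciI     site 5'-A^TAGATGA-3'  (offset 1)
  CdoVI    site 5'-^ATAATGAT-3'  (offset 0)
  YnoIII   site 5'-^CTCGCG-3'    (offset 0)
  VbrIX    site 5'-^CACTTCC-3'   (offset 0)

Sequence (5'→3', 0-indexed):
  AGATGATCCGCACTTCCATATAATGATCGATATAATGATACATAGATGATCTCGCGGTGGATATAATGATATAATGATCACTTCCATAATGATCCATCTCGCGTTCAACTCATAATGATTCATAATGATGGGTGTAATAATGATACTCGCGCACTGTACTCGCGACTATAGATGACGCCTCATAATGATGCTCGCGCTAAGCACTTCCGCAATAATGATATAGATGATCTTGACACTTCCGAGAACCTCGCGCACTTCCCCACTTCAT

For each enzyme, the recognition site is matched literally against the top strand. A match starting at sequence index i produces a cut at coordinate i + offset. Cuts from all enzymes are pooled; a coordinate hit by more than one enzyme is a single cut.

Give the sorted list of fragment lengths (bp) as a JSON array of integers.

Scan for sites:
  WciI (ATAGATGA, off=1): starts [41, 167, 219, 266] → cuts [42, 168, 220, 267]
  CdoVI (ATAATGAT, off=0): starts [19, 31, 62, 70, 85, 111, 121, 136, 181, 211] → cuts [19, 31, 62, 70, 85, 111, 121, 136, 181, 211]
  YnoIII (CTCGCG, off=0): starts [50, 97, 145, 158, 190, 246] → cuts [50, 97, 145, 158, 190, 246]
  VbrIX (CACTTCC, off=0): starts [10, 78, 201, 233, 252] → cuts [10, 78, 201, 233, 252]

Pooled cuts: [10, 19, 31, 42, 50, 62, 70, 78, 85, 97, 111, 121, 136, 145, 158, 168, 181, 190, 201, 211, 220, 233, 246, 252, 267]

Fragments:
  10→19: 9 bp
  19→31: 12 bp
  31→42: 11 bp
  42→50: 8 bp
  50→62: 12 bp
  62→70: 8 bp
  70→78: 8 bp
  78→85: 7 bp
  85→97: 12 bp
  97→111: 14 bp
  111→121: 10 bp
  121→136: 15 bp
  136→145: 9 bp
  145→158: 13 bp
  158→168: 10 bp
  168→181: 13 bp
  181→190: 9 bp
  190→201: 11 bp
  201→211: 10 bp
  211→220: 9 bp
  220→233: 13 bp
  233→246: 13 bp
  246→252: 6 bp
  252→267: 15 bp
  267→10 (wrap): 268-267+10 = 11 bp

[6,7,8,8,8,9,9,9,9,10,10,10,11,11,11,12,12,12,13,13,13,13,14,15,15]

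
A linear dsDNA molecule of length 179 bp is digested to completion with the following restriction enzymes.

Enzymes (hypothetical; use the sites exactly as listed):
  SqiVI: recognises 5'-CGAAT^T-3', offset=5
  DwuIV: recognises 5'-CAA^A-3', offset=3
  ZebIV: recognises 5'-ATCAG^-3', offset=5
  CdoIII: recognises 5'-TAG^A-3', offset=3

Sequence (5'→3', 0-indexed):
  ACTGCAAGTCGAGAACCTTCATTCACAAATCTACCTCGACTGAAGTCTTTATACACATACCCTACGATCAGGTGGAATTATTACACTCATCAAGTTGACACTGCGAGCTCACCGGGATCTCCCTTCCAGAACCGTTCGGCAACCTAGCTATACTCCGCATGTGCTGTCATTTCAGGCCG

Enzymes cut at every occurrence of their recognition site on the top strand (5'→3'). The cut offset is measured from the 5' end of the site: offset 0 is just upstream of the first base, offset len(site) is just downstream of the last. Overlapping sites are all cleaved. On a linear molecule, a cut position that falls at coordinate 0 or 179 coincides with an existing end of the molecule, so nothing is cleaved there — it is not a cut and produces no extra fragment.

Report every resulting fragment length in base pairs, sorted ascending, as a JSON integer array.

Scan for sites:
  SqiVI (CGAATT, off=5): no sites
  DwuIV (CAAA, off=3): starts [25] → cuts [28]
  ZebIV (ATCAG, off=5): starts [66] → cuts [71]
  CdoIII (TAGA, off=3): no sites

Pooled cuts: [28, 71]

Fragments:
  [0,28): 28 bp
  [28,71): 43 bp
  [71,179): 108 bp

[28,43,108]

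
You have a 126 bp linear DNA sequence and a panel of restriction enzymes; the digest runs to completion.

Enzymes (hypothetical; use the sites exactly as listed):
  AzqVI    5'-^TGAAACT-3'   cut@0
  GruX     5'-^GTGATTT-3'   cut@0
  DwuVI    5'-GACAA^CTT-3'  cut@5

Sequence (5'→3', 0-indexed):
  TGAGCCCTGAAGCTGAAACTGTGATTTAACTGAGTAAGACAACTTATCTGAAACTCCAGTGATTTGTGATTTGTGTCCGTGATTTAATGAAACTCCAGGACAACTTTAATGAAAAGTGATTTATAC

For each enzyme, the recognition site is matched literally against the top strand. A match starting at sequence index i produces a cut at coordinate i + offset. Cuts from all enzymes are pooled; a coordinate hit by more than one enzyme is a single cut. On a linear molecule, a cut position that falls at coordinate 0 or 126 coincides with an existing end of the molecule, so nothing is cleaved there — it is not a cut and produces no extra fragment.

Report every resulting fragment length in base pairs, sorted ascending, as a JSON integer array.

[6,7,7,9,10,11,12,13,13,16,22]

Per-enzyme occurrences:
  AzqVI TGAAACT/0: at [13, 48, 87] ⇒ [13, 48, 87]
  GruX GTGATTT/0: at [20, 58, 65, 78, 115] ⇒ [20, 58, 65, 78, 115]
  DwuVI GACAACTT/5: at [37, 98] ⇒ [42, 103]

Pooled cuts: [13, 20, 42, 48, 58, 65, 78, 87, 103, 115]

Fragment lengths:
  [0,13): 13 bp
  [13,20): 7 bp
  [20,42): 22 bp
  [42,48): 6 bp
  [48,58): 10 bp
  [58,65): 7 bp
  [65,78): 13 bp
  [78,87): 9 bp
  [87,103): 16 bp
  [103,115): 12 bp
  [115,126): 11 bp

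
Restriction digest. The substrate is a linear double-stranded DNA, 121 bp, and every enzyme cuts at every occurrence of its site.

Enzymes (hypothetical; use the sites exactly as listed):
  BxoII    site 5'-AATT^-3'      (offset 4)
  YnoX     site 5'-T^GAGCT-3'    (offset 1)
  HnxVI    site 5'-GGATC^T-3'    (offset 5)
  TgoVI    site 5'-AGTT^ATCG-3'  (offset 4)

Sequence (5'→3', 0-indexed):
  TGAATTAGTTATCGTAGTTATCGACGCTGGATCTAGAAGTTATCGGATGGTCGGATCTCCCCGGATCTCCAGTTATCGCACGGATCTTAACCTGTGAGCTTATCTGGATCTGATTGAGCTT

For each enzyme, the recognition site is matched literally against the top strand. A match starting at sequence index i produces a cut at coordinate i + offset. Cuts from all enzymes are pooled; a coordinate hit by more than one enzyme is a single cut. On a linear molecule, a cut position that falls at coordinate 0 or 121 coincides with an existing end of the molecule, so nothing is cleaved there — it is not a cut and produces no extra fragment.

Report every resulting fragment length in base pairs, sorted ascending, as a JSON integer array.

Scan for sites:
  BxoII (AATT, off=4): starts [2] → cuts [6]
  YnoX (TGAGCT, off=1): starts [94, 114] → cuts [95, 115]
  HnxVI (GGATCT, off=5): starts [28, 52, 62, 81, 105] → cuts [33, 57, 67, 86, 110]
  TgoVI (AGTTATCG, off=4): starts [6, 15, 37, 70] → cuts [10, 19, 41, 74]

All cut coordinates (distinct, sorted): [6, 10, 19, 33, 41, 57, 67, 74, 86, 95, 110, 115]

Fragments:
  [0,6): 6 bp
  [6,10): 4 bp
  [10,19): 9 bp
  [19,33): 14 bp
  [33,41): 8 bp
  [41,57): 16 bp
  [57,67): 10 bp
  [67,74): 7 bp
  [74,86): 12 bp
  [86,95): 9 bp
  [95,110): 15 bp
  [110,115): 5 bp
  [115,121): 6 bp

[4,5,6,6,7,8,9,9,10,12,14,15,16]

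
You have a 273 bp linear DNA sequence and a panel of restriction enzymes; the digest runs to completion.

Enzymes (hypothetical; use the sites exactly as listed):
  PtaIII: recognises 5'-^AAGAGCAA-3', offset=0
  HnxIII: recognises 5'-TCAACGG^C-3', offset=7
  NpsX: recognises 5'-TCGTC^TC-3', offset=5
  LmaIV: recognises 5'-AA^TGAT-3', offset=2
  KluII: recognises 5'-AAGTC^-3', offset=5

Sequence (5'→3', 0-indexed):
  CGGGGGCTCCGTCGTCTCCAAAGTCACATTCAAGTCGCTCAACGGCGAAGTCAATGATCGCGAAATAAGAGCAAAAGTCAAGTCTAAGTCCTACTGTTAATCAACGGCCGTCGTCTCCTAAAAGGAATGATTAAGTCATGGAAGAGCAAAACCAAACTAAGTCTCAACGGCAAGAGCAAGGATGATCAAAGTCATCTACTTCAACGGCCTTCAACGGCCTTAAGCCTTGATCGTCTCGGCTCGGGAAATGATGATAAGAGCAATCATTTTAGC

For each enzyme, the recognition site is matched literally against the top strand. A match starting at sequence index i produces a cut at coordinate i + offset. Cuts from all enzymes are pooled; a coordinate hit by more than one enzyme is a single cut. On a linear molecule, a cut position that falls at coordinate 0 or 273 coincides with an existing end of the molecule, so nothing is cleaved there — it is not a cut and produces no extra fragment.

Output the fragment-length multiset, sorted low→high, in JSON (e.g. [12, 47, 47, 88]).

[1,2,4,5,6,7,7,7,8,9,9,10,10,11,12,12,13,13,14,16,17,18,18,22,22]

Site scan:
  PtaIII AAGAGCAA/0: at [66, 141, 171, 255] ⇒ [66, 141, 171, 255]
  HnxIII TCAACGGC/7: at [38, 100, 163, 200, 210] ⇒ [45, 107, 170, 207, 217]
  NpsX TCGTCTC/5: at [11, 110, 230] ⇒ [16, 115, 235]
  LmaIV AATGAT/2: at [52, 125, 246] ⇒ [54, 127, 248]
  KluII AAGTC/5: at [20, 31, 47, 74, 79, 85, 132, 158, 188] ⇒ [25, 36, 52, 79, 84, 90, 137, 163, 193]

Pooled cuts: [16, 25, 36, 45, 52, 54, 66, 79, 84, 90, 107, 115, 127, 137, 141, 163, 170, 171, 193, 207, 217, 235, 248, 255]

Fragment lengths:
  [0,16): 16 bp
  [16,25): 9 bp
  [25,36): 11 bp
  [36,45): 9 bp
  [45,52): 7 bp
  [52,54): 2 bp
  [54,66): 12 bp
  [66,79): 13 bp
  [79,84): 5 bp
  [84,90): 6 bp
  [90,107): 17 bp
  [107,115): 8 bp
  [115,127): 12 bp
  [127,137): 10 bp
  [137,141): 4 bp
  [141,163): 22 bp
  [163,170): 7 bp
  [170,171): 1 bp
  [171,193): 22 bp
  [193,207): 14 bp
  [207,217): 10 bp
  [217,235): 18 bp
  [235,248): 13 bp
  [248,255): 7 bp
  [255,273): 18 bp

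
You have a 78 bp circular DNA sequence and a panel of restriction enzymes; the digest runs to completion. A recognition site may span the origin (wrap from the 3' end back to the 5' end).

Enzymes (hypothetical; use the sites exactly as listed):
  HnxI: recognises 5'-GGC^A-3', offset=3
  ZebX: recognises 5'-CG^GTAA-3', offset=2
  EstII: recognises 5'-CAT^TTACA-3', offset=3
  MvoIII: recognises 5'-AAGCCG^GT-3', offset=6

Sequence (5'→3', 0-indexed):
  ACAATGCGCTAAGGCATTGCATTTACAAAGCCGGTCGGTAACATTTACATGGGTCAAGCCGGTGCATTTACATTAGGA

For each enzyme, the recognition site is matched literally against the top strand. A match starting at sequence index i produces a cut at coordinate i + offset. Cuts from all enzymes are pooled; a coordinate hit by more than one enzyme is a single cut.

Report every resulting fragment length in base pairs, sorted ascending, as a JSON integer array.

[4,6,7,7,11,17,26]

Scan for sites:
  HnxI (GGCA, off=3): starts [12] → cuts [15]
  ZebX (CGGTAA, off=2): starts [35] → cuts [37]
  EstII (CATTTACA, off=3): starts [19, 41, 64] → cuts [22, 44, 67]
  MvoIII (AAGCCGGT, off=6): starts [27, 55] → cuts [33, 61]

All cut coordinates (distinct, sorted): [15, 22, 33, 37, 44, 61, 67]

Fragments:
  15→22: 7 bp
  22→33: 11 bp
  33→37: 4 bp
  37→44: 7 bp
  44→61: 17 bp
  61→67: 6 bp
  67→15 (wrap): 78-67+15 = 26 bp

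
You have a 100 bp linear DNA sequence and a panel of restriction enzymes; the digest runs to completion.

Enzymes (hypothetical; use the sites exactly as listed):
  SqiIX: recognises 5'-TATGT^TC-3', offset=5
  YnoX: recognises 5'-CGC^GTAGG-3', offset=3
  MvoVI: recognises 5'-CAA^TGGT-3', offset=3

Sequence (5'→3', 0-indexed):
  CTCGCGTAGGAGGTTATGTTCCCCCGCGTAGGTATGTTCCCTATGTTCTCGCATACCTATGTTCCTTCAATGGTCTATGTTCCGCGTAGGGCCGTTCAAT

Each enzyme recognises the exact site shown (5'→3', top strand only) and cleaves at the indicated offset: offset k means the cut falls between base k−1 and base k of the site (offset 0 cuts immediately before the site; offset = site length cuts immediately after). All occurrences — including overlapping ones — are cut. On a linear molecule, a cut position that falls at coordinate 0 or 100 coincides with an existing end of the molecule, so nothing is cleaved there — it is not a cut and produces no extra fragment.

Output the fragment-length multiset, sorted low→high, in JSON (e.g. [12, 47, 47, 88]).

Per-enzyme occurrences:
  SqiIX (TATGTTC, off=5): starts [14, 32, 41, 57, 75] → cuts [19, 37, 46, 62, 80]
  YnoX (CGCGTAGG, off=3): starts [2, 24, 82] → cuts [5, 27, 85]
  MvoVI (CAATGGT, off=3): starts [67] → cuts [70]

All cut coordinates (distinct, sorted): [5, 19, 27, 37, 46, 62, 70, 80, 85]

Fragments:
  [0,5): 5 bp
  [5,19): 14 bp
  [19,27): 8 bp
  [27,37): 10 bp
  [37,46): 9 bp
  [46,62): 16 bp
  [62,70): 8 bp
  [70,80): 10 bp
  [80,85): 5 bp
  [85,100): 15 bp

[5,5,8,8,9,10,10,14,15,16]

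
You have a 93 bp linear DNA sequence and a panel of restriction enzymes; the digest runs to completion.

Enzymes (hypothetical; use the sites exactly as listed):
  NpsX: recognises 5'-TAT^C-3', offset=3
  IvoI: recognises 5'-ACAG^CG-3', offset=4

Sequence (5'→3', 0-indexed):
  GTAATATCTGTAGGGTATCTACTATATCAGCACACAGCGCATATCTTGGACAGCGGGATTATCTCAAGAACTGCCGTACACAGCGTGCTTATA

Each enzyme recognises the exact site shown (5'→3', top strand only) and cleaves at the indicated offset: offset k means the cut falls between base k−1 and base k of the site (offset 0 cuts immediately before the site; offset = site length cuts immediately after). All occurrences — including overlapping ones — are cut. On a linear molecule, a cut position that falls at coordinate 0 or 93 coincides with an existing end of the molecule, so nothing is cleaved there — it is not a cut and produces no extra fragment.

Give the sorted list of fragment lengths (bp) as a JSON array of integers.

[7,7,9,9,9,10,10,11,21]

Site scan:
  NpsX (TATC, off=3): starts [4, 15, 24, 41, 59] → cuts [7, 18, 27, 44, 62]
  IvoI (ACAGCG, off=4): starts [33, 49, 79] → cuts [37, 53, 83]

All cut coordinates (distinct, sorted): [7, 18, 27, 37, 44, 53, 62, 83]

Fragments:
  [0,7): 7 bp
  [7,18): 11 bp
  [18,27): 9 bp
  [27,37): 10 bp
  [37,44): 7 bp
  [44,53): 9 bp
  [53,62): 9 bp
  [62,83): 21 bp
  [83,93): 10 bp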